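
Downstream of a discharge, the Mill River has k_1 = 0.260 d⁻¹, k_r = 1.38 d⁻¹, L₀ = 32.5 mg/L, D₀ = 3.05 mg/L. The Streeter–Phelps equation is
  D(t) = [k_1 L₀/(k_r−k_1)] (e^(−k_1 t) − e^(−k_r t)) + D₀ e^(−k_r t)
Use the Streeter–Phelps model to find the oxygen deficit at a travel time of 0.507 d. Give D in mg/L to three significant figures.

k_1 L₀/(k_r−k_1) = 0.260×32.5/(1.38−0.260) = 8.450/1.120 = 7.545 mg/L.
e^(−k_1 t) = e^(−0.260×0.5070) = 0.8765; e^(−k_r t) = e^(−1.38×0.5070) = 0.4968.
D = 7.545 × (0.8765 − 0.4968) + 3.05 × 0.4968 = 2.865 + 1.515 = 4.380 mg/L.

D ≈ 4.38 mg/L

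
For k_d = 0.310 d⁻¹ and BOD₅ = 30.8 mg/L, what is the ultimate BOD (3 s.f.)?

BOD₅ = L₀(1 − e^(−5k_d)) ⇒ L₀ = BOD₅ / (1 − e^(−5×0.310))
= 30.8 / (1 − 0.2122) = 30.8 / 0.7878 = 39.10 mg/L.

L₀ ≈ 39.1 mg/L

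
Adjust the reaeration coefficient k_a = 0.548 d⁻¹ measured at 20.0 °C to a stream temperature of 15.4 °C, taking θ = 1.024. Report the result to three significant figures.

k_a ≈ 0.491 d⁻¹

k_a(T₂) = k_a(T₁) · θ^(T₂−T₁) = 0.548 × 1.024^(15.4−20.0)
= 0.548 × 1.024^-4.60 = 0.548 × 0.8966 = 0.4914 d⁻¹.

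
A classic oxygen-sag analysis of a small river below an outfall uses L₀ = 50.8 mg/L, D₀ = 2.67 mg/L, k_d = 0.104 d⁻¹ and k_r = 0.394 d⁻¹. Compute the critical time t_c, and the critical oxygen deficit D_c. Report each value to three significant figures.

With k_r/k_d = 3.788 and 1 − D₀(k_r−k_d)/(k_d L₀) = 0.8534,
t_c = ln(3.788 × 0.8534) / (0.394 − 0.104) = ln(3.233) / 0.2900 = 1.173/0.2900 = 4.046 d.
D_c = (k_d/k_r) L₀ e^(−k_d t_c) = (0.104/0.394) × 50.8 × e^(−0.104×4.046) = 0.2640 × 50.8 × 0.6565 = 8.803 mg/L.

t_c ≈ 4.05 d; D_c ≈ 8.80 mg/L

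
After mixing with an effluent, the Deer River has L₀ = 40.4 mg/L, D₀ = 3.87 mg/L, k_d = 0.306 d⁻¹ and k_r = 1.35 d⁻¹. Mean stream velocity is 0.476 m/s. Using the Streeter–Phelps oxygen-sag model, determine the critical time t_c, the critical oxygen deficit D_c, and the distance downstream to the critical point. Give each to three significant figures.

t_c ≈ 1.04 d; D_c ≈ 6.66 mg/L; x_c ≈ 42.9 km

At the critical point dD/dt = 0, so k_d L₀ e^(−k_d t) = k_r D. Substituting D(t) from the Streeter–Phelps equation and solving for t gives
t_c = ln[(k_r/k_d)(1 − D₀(k_r−k_d)/(k_d L₀))] / (k_r−k_d).
Here k_r−k_d = 1.044 d⁻¹ and 1 − D₀(k_r−k_d)/(k_d L₀) = 1 − 3.87×1.044/(0.306×40.4) = 0.6732, so
t_c = ln(4.412 × 0.6732) / 1.044 = 1.089 / 1.044 = 1.043 d.
L(t_c) = L₀ e^(−k_d t_c) = 40.4 × 0.7268 = 29.36 mg/L, and at the critical point k_r D_c = k_d L, so D_c = (0.306/1.35) × 29.36 = 6.656 mg/L.
x_c = v t_c = 0.476 m/s × 1.043 d × 86400 s/d = 42880 m ≈ 42.9 km.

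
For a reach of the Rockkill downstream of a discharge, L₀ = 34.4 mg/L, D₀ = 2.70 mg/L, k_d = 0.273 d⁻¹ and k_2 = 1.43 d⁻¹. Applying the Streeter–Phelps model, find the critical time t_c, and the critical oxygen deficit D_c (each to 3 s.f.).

t_c ≈ 1.08 d; D_c ≈ 4.89 mg/L

At the critical point dD/dt = 0, so k_d L₀ e^(−k_d t) = k_2 D. Substituting D(t) from the Streeter–Phelps equation and solving for t gives
t_c = ln[(k_2/k_d)(1 − D₀(k_2−k_d)/(k_d L₀))] / (k_2−k_d).
Here k_2−k_d = 1.157 d⁻¹ and 1 − D₀(k_2−k_d)/(k_d L₀) = 1 − 2.70×1.157/(0.273×34.4) = 0.6674, so
t_c = ln(5.238 × 0.6674) / 1.157 = 1.252 / 1.157 = 1.082 d.
L(t_c) = L₀ e^(−k_d t_c) = 34.4 × 0.7443 = 25.60 mg/L, and at the critical point k_2 D_c = k_d L, so D_c = (0.273/1.43) × 25.60 = 4.888 mg/L.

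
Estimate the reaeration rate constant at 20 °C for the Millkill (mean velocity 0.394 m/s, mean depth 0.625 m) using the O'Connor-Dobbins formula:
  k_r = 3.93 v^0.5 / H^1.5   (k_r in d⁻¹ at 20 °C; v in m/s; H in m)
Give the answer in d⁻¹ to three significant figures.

k_r = 3.93 × 0.394^0.5 / 0.625^1.5 = 3.93 × 0.6277 / 0.4941 = 4.993 d⁻¹.

k_r ≈ 4.99 d⁻¹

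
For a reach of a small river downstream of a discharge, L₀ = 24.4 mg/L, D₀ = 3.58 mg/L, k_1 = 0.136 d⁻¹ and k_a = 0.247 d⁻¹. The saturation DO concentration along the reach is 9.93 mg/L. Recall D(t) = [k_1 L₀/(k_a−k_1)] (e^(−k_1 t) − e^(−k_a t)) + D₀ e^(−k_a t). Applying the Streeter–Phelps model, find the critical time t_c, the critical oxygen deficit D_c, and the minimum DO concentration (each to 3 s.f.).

t_c = [1/(k_a−k_1)] ln[(k_a/k_1)(1 − D₀(k_a−k_1)/(k_1 L₀))]
= [1/(0.247−0.136)] ln[(0.247/0.136)(1 − 3.58×0.1110/(0.136×24.4))]
= (1/0.1110) ln[1.816 × 0.8802] = 9.009 × ln(1.599) = 9.009 × 0.4692 = 4.227 d.
L(t_c) = L₀ e^(−k_1 t_c) = 24.4 × 0.5628 = 13.73 mg/L, and at the critical point k_a D_c = k_1 L, so D_c = (0.136/0.247) × 13.73 = 7.561 mg/L.
Minimum DO = C_s − D_c = 9.93 − 7.561 = 2.369 mg/L.

t_c ≈ 4.23 d; D_c ≈ 7.56 mg/L; min DO ≈ 2.37 mg/L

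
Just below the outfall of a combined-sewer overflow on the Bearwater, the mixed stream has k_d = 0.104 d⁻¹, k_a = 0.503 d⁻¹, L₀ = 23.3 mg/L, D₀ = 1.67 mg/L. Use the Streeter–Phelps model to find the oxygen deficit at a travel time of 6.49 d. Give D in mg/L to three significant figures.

D ≈ 2.92 mg/L

k_d L₀/(k_a−k_d) = 0.104×23.3/(0.503−0.104) = 2.423/0.3990 = 6.073 mg/L.
e^(−k_d t) = e^(−0.104×6.490) = 0.5092; e^(−k_a t) = e^(−0.503×6.490) = 0.03822.
D = 6.073 × (0.5092 − 0.03822) + 1.67 × 0.03822 = 2.860 + 0.06382 = 2.924 mg/L.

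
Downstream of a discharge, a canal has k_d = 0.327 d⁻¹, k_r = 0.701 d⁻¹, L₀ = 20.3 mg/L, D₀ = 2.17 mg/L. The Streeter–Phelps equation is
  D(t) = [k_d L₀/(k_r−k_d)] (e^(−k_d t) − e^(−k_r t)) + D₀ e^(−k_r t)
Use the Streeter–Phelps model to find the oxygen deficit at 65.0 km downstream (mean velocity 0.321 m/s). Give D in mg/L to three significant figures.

Travel time t = x/v = 65.0 km / (0.321 m/s) = 65000 m / 0.321 m/s = 202500 s = 2.344 d.
k_d L₀/(k_r−k_d) = 0.327×20.3/(0.701−0.327) = 6.638/0.3740 = 17.75 mg/L.
e^(−k_d t) = e^(−0.327×2.344) = 0.4647; e^(−k_r t) = e^(−0.701×2.344) = 0.1934.
D = 17.75 × (0.4647 − 0.1934) + 2.17 × 0.1934 = 4.815 + 0.4197 = 5.235 mg/L.

D ≈ 5.23 mg/L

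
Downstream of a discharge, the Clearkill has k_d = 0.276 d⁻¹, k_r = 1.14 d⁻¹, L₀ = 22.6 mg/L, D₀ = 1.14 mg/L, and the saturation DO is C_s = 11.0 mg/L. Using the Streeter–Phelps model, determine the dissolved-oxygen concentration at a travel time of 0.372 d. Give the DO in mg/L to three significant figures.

DO ≈ 8.46 mg/L

k_d L₀/(k_r−k_d) = 0.276×22.6/(1.14−0.276) = 6.238/0.8640 = 7.219 mg/L.
e^(−k_d t) = e^(−0.276×0.3720) = 0.9024; e^(−k_r t) = e^(−1.14×0.3720) = 0.6544.
D = 7.219 × (0.9024 − 0.6544) + 1.14 × 0.6544 = 1.791 + 0.7460 = 2.537 mg/L.
DO = C_s − D = 11.0 − 2.537 = 8.463 mg/L.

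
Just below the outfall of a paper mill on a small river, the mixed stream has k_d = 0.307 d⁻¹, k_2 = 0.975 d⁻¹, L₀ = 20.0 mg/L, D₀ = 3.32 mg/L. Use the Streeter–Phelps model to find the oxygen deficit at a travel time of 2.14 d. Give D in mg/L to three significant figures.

D ≈ 4.04 mg/L

k_d L₀/(k_2−k_d) = 0.307×20.0/(0.975−0.307) = 6.140/0.6680 = 9.192 mg/L.
e^(−k_d t) = e^(−0.307×2.140) = 0.5184; e^(−k_2 t) = e^(−0.975×2.140) = 0.1241.
D = 9.192 × (0.5184 − 0.1241) + 3.32 × 0.1241 = 3.624 + 0.4121 = 4.036 mg/L.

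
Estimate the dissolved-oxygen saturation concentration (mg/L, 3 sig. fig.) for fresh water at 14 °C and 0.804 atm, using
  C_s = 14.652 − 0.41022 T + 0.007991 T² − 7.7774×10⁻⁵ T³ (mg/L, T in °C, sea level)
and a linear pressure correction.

At sea level: C_s = 14.652 − 0.41022×14 + 0.007991×14² − 7.7774×10⁻⁵×14³ = 10.26 mg/L.
Pressure correction: C_s' = 10.26 × 0.804 = 8.250 mg/L.

C_s ≈ 8.25 mg/L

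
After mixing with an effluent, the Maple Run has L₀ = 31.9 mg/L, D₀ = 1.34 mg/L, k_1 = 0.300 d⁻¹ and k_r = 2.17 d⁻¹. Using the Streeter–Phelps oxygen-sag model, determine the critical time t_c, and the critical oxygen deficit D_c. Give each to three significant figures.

t_c ≈ 0.896 d; D_c ≈ 3.37 mg/L

With k_r/k_1 = 7.233 and 1 − D₀(k_r−k_1)/(k_1 L₀) = 0.7382,
t_c = ln(7.233 × 0.7382) / (2.17 − 0.300) = ln(5.339) / 1.870 = 1.675/1.870 = 0.8958 d.
L(t_c) = L₀ e^(−k_1 t_c) = 31.9 × 0.7643 = 24.38 mg/L, and at the critical point k_r D_c = k_1 L, so D_c = (0.300/2.17) × 24.38 = 3.371 mg/L.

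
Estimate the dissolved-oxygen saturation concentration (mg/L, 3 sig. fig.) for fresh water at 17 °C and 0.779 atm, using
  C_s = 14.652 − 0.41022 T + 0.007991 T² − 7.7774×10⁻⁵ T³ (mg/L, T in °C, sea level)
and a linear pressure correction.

At sea level: C_s = 14.652 − 0.41022×17 + 0.007991×17² − 7.7774×10⁻⁵×17³ = 9.606 mg/L.
Pressure correction: C_s' = 9.606 × 0.779 = 7.483 mg/L.

C_s ≈ 7.48 mg/L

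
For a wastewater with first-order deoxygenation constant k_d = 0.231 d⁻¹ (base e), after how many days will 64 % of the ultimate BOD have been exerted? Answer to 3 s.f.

t ≈ 4.42 d

y/L₀ = 1 − e^(−k_d t) = 0.64 ⇒ e^(−k_d t) = 0.360
t = −ln(0.360) / 0.231 = 1.022 / 0.231 = 4.423 d.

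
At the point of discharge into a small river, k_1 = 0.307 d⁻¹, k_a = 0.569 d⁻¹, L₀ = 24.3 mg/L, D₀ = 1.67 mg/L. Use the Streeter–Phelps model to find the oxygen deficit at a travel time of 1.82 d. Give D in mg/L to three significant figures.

k_1 L₀/(k_a−k_1) = 0.307×24.3/(0.569−0.307) = 7.460/0.2620 = 28.47 mg/L.
e^(−k_1 t) = e^(−0.307×1.820) = 0.5719; e^(−k_a t) = e^(−0.569×1.820) = 0.3550.
D = 28.47 × (0.5719 − 0.3550) + 1.67 × 0.3550 = 6.176 + 0.5929 = 6.769 mg/L.

D ≈ 6.77 mg/L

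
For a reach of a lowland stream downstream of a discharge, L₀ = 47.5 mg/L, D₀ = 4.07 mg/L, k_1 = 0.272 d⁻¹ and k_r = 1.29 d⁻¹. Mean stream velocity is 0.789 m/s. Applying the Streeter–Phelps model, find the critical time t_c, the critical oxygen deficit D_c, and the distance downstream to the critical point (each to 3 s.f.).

t_c ≈ 1.15 d; D_c ≈ 7.33 mg/L; x_c ≈ 78.3 km

At the critical point dD/dt = 0, so k_1 L₀ e^(−k_1 t) = k_r D. Substituting D(t) from the Streeter–Phelps equation and solving for t gives
t_c = ln[(k_r/k_1)(1 − D₀(k_r−k_1)/(k_1 L₀))] / (k_r−k_1).
Here k_r−k_1 = 1.018 d⁻¹ and 1 − D₀(k_r−k_1)/(k_1 L₀) = 1 − 4.07×1.018/(0.272×47.5) = 0.6793, so
t_c = ln(4.743 × 0.6793) / 1.018 = 1.170 / 1.018 = 1.149 d.
L(t_c) = L₀ e^(−k_1 t_c) = 47.5 × 0.7315 = 34.75 mg/L, and at the critical point k_r D_c = k_1 L, so D_c = (0.272/1.29) × 34.75 = 7.327 mg/L.
x_c = v t_c = 0.789 m/s × 1.149 d × 86400 s/d = 78340 m ≈ 78.3 km.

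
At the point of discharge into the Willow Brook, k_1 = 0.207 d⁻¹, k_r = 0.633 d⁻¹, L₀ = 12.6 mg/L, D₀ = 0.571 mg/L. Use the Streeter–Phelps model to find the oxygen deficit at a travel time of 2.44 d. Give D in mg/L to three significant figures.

k_1 L₀/(k_r−k_1) = 0.207×12.6/(0.633−0.207) = 2.608/0.4260 = 6.123 mg/L.
e^(−k_1 t) = e^(−0.207×2.440) = 0.6035; e^(−k_r t) = e^(−0.633×2.440) = 0.2134.
D = 6.123 × (0.6035 − 0.2134) + 0.571 × 0.2134 = 2.388 + 0.1219 = 2.510 mg/L.

D ≈ 2.51 mg/L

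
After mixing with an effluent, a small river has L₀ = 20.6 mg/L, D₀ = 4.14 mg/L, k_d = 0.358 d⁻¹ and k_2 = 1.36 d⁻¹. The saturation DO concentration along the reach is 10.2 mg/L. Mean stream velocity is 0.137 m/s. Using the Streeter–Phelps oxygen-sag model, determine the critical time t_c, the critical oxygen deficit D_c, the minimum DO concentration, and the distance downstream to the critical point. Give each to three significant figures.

t_c ≈ 0.507 d; D_c ≈ 4.52 mg/L; min DO ≈ 5.68 mg/L; x_c ≈ 6.00 km

At the critical point dD/dt = 0, so k_d L₀ e^(−k_d t) = k_2 D. Substituting D(t) from the Streeter–Phelps equation and solving for t gives
t_c = ln[(k_2/k_d)(1 − D₀(k_2−k_d)/(k_d L₀))] / (k_2−k_d).
Here k_2−k_d = 1.002 d⁻¹ and 1 − D₀(k_2−k_d)/(k_d L₀) = 1 − 4.14×1.002/(0.358×20.6) = 0.4375, so
t_c = ln(3.799 × 0.4375) / 1.002 = 0.5080 / 1.002 = 0.5070 d.
D_c = (k_d/k_2) L₀ e^(−k_d t_c) = (0.358/1.36) × 20.6 × e^(−0.358×0.5070) = 0.2632 × 20.6 × 0.8340 = 4.523 mg/L.
Minimum DO = C_s − D_c = 10.2 − 4.523 = 5.677 mg/L.
x_c = v t_c = 0.137 m/s × 0.5070 d × 86400 s/d = 6002 m ≈ 6.00 km.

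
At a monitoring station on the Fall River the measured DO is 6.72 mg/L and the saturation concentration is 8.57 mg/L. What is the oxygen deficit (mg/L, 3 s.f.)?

D ≈ 1.85 mg/L

D = C_s − C = 8.57 − 6.72 = 1.85 mg/L.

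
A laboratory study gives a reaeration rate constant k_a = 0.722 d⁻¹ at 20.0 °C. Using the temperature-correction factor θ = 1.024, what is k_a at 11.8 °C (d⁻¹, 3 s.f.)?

k_a ≈ 0.594 d⁻¹

k_a(T₂) = k_a(T₁) · θ^(T₂−T₁) = 0.722 × 1.024^(11.8−20.0)
= 0.722 × 1.024^-8.20 = 0.722 × 0.8233 = 0.5944 d⁻¹.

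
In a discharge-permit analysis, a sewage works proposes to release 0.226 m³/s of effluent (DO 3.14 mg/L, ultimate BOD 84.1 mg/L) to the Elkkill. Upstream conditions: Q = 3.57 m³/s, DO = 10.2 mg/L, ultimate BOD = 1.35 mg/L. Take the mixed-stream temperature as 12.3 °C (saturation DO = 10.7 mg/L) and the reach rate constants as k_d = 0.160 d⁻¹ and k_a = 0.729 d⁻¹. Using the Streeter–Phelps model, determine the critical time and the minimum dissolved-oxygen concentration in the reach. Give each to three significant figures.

t_c ≈ 1.37 d; minimum DO ≈ 9.59 mg/L

Mixed DO = (3.57×10.2 + 0.226×3.14)/(3.57+0.226) = 37.12/3.796 = 9.780 mg/L.
Mixed L₀ = (3.57×1.35 + 0.226×84.1)/(3.796) = 23.83/3.796 = 6.277 mg/L.
Initial deficit D₀ = C_s − DO₀ = 10.7 − 9.780 = 0.9203 mg/L.
t_c = (1/0.5690) ln[(0.729/0.160)(1 − 0.9203×0.5690/(0.160×6.277))] = 1.757 × ln(2.180) = 1.370 d.
D_c = (0.160/0.729) × 6.277 × e^(−0.160×1.370) = 0.2195 × 6.277 × 0.8032 = 1.106 mg/L.
Minimum DO = 10.7 − 1.106 = 9.594 mg/L.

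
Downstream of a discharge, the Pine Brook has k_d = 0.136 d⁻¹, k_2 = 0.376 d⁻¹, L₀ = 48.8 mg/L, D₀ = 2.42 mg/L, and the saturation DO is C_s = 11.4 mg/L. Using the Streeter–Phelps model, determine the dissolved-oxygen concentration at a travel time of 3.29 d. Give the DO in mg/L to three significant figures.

k_d L₀/(k_2−k_d) = 0.136×48.8/(0.376−0.136) = 6.637/0.2400 = 27.65 mg/L.
e^(−k_d t) = e^(−0.136×3.290) = 0.6393; e^(−k_2 t) = e^(−0.376×3.290) = 0.2902.
D = 27.65 × (0.6393 − 0.2902) + 2.42 × 0.2902 = 9.652 + 0.7024 = 10.35 mg/L.
DO = C_s − D = 11.4 − 10.35 = 1.046 mg/L.

DO ≈ 1.05 mg/L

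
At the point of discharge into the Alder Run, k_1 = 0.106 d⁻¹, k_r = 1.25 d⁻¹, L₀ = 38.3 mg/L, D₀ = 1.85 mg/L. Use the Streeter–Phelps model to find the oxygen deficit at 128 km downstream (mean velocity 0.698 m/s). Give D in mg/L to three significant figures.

D ≈ 2.71 mg/L

Travel time t = x/v = 128 km / (0.698 m/s) = 128000 m / 0.698 m/s = 183400 s = 2.122 d.
k_1 L₀/(k_r−k_1) = 0.106×38.3/(1.25−0.106) = 4.060/1.144 = 3.549 mg/L.
e^(−k_1 t) = e^(−0.106×2.122) = 0.7985; e^(−k_r t) = e^(−1.25×2.122) = 0.07043.
D = 3.549 × (0.7985 − 0.07043) + 1.85 × 0.07043 = 2.584 + 0.1303 = 2.714 mg/L.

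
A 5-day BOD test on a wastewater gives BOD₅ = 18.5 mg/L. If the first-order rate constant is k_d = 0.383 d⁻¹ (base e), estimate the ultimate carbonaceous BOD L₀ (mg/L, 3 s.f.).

BOD₅ = L₀(1 − e^(−5k_d)) ⇒ L₀ = BOD₅ / (1 − e^(−5×0.383))
= 18.5 / (1 − 0.1473) = 18.5 / 0.8527 = 21.70 mg/L.

L₀ ≈ 21.7 mg/L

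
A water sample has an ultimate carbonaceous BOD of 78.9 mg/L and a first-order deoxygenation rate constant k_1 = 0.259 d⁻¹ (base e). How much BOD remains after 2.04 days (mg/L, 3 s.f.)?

L ≈ 46.5 mg/L

L_t = L₀ e^(−k_1 t) = 78.9 × e^(−0.259×2.04) = 78.9 × 0.5896 = 46.52 mg/L.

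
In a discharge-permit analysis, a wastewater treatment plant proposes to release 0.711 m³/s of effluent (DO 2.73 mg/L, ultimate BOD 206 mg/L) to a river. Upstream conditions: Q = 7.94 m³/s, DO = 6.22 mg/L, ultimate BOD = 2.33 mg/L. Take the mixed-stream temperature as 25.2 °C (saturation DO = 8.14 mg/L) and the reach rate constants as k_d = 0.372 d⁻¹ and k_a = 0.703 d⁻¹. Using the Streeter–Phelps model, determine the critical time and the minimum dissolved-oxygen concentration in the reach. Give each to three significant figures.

t_c ≈ 1.59 d; minimum DO ≈ 2.56 mg/L

Mixed DO = (7.94×6.22 + 0.711×2.73)/(7.94+0.711) = 51.33/8.651 = 5.933 mg/L.
Mixed L₀ = (7.94×2.33 + 0.711×206)/(8.651) = 165.0/8.651 = 19.07 mg/L.
Initial deficit D₀ = C_s − DO₀ = 8.14 − 5.933 = 2.207 mg/L.
t_c = (1/0.3310) ln[(0.703/0.372)(1 − 2.207×0.3310/(0.372×19.07))] = 3.021 × ln(1.695) = 1.595 d.
D_c = (0.372/0.703) × 19.07 × e^(−0.372×1.595) = 0.5292 × 19.07 × 0.5526 = 5.576 mg/L.
Minimum DO = 8.14 − 5.576 = 2.564 mg/L.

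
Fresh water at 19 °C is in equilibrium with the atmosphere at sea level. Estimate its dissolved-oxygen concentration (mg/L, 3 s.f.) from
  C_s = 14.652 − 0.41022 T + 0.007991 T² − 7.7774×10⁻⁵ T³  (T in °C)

C_s ≈ 9.21 mg/L

C_s = 14.652 − 0.41022×19 + 0.007991×19² − 7.7774×10⁻⁵×19³ = 9.209 mg/L.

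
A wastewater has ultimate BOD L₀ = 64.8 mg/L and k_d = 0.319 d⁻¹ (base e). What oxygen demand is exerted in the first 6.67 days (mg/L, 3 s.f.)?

y ≈ 57.1 mg/L

y_t = L₀(1 − e^(−k_d t)) = 64.8 × (1 − e^(−0.319×6.67))
= 64.8 × (1 − 0.1191) = 64.8 × 0.8809 = 57.08 mg/L.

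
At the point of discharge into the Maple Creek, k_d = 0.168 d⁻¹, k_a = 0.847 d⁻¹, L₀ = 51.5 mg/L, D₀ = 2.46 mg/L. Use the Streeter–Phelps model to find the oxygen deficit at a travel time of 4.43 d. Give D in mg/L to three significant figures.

k_d L₀/(k_a−k_d) = 0.168×51.5/(0.847−0.168) = 8.652/0.6790 = 12.74 mg/L.
e^(−k_d t) = e^(−0.168×4.430) = 0.4751; e^(−k_a t) = e^(−0.847×4.430) = 0.02347.
D = 12.74 × (0.4751 − 0.02347) + 2.46 × 0.02347 = 5.755 + 0.05773 = 5.813 mg/L.

D ≈ 5.81 mg/L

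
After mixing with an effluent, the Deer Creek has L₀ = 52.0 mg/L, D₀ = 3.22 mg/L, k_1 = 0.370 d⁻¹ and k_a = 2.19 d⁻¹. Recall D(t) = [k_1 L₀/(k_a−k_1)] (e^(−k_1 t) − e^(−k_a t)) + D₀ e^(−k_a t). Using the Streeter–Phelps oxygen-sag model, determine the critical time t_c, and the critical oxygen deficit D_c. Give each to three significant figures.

t_c ≈ 0.777 d; D_c ≈ 6.59 mg/L

At the critical point dD/dt = 0, so k_1 L₀ e^(−k_1 t) = k_a D. Substituting D(t) from the Streeter–Phelps equation and solving for t gives
t_c = ln[(k_a/k_1)(1 − D₀(k_a−k_1)/(k_1 L₀))] / (k_a−k_1).
Here k_a−k_1 = 1.820 d⁻¹ and 1 − D₀(k_a−k_1)/(k_1 L₀) = 1 − 3.22×1.820/(0.370×52.0) = 0.6954, so
t_c = ln(5.919 × 0.6954) / 1.820 = 1.415 / 1.820 = 0.7774 d.
L(t_c) = L₀ e^(−k_1 t_c) = 52.0 × 0.7500 = 39.00 mg/L, and at the critical point k_a D_c = k_1 L, so D_c = (0.370/2.19) × 39.00 = 6.589 mg/L.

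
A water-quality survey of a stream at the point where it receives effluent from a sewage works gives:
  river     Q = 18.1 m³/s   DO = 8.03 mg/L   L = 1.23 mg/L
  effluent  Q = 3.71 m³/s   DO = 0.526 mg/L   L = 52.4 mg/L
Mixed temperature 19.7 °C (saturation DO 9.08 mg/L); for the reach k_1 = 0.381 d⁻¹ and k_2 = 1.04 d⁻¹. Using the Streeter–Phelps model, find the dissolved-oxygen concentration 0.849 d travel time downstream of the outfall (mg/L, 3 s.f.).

DO ≈ 6.34 mg/L

Mixed DO = (18.1×8.03 + 3.71×0.526)/(18.1+3.71) = 147.3/21.81 = 6.754 mg/L.
Mixed L₀ = (18.1×1.23 + 3.71×52.4)/(21.81) = 216.7/21.81 = 9.934 mg/L.
Initial deficit D₀ = C_s − DO₀ = 9.08 − 6.754 = 2.326 mg/L.
D(0.849) = [0.381×9.934/(1.04−0.381)](e^(−0.381×0.849) − e^(−1.04×0.849)) + 2.326 e^(−1.04×0.849)
= 5.744 × (0.7236 − 0.4136) + 2.326 × 0.4136 = 2.743 mg/L.
DO = 9.08 − 2.743 = 6.337 mg/L.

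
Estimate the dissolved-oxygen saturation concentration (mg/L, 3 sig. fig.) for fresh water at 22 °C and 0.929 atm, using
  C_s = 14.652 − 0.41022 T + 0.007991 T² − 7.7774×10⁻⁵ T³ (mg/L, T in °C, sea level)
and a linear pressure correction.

At sea level: C_s = 14.652 − 0.41022×22 + 0.007991×22² − 7.7774×10⁻⁵×22³ = 8.667 mg/L.
Pressure correction: C_s' = 8.667 × 0.929 = 8.051 mg/L.

C_s ≈ 8.05 mg/L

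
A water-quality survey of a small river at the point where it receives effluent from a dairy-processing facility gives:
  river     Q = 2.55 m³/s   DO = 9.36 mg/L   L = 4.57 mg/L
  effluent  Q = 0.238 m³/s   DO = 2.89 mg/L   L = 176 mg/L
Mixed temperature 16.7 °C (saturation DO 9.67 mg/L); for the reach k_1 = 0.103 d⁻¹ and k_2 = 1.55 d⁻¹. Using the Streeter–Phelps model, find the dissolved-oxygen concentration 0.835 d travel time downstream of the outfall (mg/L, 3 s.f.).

Mixed DO = (2.55×9.36 + 0.238×2.89)/(2.55+0.238) = 24.56/2.788 = 8.808 mg/L.
Mixed L₀ = (2.55×4.57 + 0.238×176)/(2.788) = 53.54/2.788 = 19.20 mg/L.
Initial deficit D₀ = C_s − DO₀ = 9.67 − 8.808 = 0.8623 mg/L.
D(0.835) = [0.103×19.20/(1.55−0.103)](e^(−0.103×0.835) − e^(−1.55×0.835)) + 0.8623 e^(−1.55×0.835)
= 1.367 × (0.9176 − 0.2741) + 0.8623 × 0.2741 = 1.116 mg/L.
DO = 9.67 − 1.116 = 8.554 mg/L.

DO ≈ 8.55 mg/L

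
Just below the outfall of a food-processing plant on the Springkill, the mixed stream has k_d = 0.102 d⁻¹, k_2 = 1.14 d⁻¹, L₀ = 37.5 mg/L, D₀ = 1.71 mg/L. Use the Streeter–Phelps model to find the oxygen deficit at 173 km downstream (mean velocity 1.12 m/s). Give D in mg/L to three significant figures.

D ≈ 2.81 mg/L

Travel time t = x/v = 173 km / (1.12 m/s) = 173000 m / 1.12 m/s = 154500 s = 1.788 d.
k_d L₀/(k_2−k_d) = 0.102×37.5/(1.14−0.102) = 3.825/1.038 = 3.685 mg/L.
e^(−k_d t) = e^(−0.102×1.788) = 0.8333; e^(−k_2 t) = e^(−1.14×1.788) = 0.1303.
D = 3.685 × (0.8333 − 0.1303) + 1.71 × 0.1303 = 2.591 + 0.2228 = 2.813 mg/L.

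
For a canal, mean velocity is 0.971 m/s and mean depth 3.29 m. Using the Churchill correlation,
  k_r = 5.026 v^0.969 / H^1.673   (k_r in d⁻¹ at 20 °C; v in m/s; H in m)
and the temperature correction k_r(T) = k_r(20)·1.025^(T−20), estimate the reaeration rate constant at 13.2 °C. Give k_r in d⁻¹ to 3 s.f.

k_r ≈ 0.563 d⁻¹

k_r(20) = 5.026 × 0.971^0.969 / 3.29^1.673 = 5.026 × 0.9719 / 7.333 = 0.6661 d⁻¹.
k_r(13.2) = 0.6661 × 1.025^(13.2−20) = 0.6661 × 0.8454 = 0.5632 d⁻¹.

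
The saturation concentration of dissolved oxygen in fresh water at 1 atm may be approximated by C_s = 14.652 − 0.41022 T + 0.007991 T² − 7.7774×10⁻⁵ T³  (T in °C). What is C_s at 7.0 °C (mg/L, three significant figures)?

C_s = 14.652 − 0.41022×7.0 + 0.007991×7.0² − 7.7774×10⁻⁵×7.0³ = 12.15 mg/L.

C_s ≈ 12.1 mg/L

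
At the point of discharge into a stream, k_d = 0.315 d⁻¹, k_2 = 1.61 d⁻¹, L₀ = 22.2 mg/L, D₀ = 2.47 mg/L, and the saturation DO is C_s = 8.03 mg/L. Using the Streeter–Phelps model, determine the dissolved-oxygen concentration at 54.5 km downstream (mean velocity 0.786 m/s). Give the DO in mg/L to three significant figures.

DO ≈ 4.64 mg/L

Travel time t = x/v = 54.5 km / (0.786 m/s) = 54500 m / 0.786 m/s = 69340 s = 0.8025 d.
k_d L₀/(k_2−k_d) = 0.315×22.2/(1.61−0.315) = 6.993/1.295 = 5.400 mg/L.
e^(−k_d t) = e^(−0.315×0.8025) = 0.7766; e^(−k_2 t) = e^(−1.61×0.8025) = 0.2747.
D = 5.400 × (0.7766 − 0.2747) + 2.47 × 0.2747 = 2.710 + 0.6785 = 3.389 mg/L.
DO = C_s − D = 8.03 − 3.389 = 4.641 mg/L.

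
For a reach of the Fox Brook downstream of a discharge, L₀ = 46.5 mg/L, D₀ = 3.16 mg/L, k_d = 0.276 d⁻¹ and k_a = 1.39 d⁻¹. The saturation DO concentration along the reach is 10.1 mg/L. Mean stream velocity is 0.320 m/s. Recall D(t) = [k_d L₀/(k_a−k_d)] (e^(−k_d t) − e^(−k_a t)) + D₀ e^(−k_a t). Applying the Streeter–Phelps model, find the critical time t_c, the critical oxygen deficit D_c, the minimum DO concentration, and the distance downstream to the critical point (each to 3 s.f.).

t_c ≈ 1.16 d; D_c ≈ 6.70 mg/L; min DO ≈ 3.40 mg/L; x_c ≈ 32.2 km

t_c = [1/(k_a−k_d)] ln[(k_a/k_d)(1 − D₀(k_a−k_d)/(k_d L₀))]
= [1/(1.39−0.276)] ln[(1.39/0.276)(1 − 3.16×1.114/(0.276×46.5))]
= (1/1.114) ln[5.036 × 0.7257] = 0.8977 × ln(3.655) = 0.8977 × 1.296 = 1.163 d.
L(t_c) = L₀ e^(−k_d t_c) = 46.5 × 0.7253 = 33.73 mg/L, and at the critical point k_a D_c = k_d L, so D_c = (0.276/1.39) × 33.73 = 6.697 mg/L.
Minimum DO = C_s − D_c = 10.1 − 6.697 = 3.403 mg/L.
x_c = v t_c = 0.320 m/s × 1.163 d × 86400 s/d = 32170 m ≈ 32.2 km.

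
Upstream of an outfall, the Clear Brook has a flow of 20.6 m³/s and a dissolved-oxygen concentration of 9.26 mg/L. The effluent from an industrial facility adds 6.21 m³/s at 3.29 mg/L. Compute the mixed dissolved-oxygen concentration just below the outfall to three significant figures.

Flow-weighted mixing: C = (Q_r C_r + Q_w C_w)/(Q_r + Q_w)
= (20.6×9.26 + 6.21×3.29)/(20.6 + 6.21) = 211.2/26.81 = 7.877 mg/L.

7.88 mg/L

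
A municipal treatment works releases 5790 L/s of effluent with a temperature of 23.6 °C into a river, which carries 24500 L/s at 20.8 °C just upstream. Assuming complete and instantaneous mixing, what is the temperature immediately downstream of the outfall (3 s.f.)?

21.3 °C

Flow-weighted mixing: C = (Q_r C_r + Q_w C_w)/(Q_r + Q_w)
= (24500×20.8 + 5790×23.6)/(24500 + 5790) = 646200/30290 = 21.34 °C.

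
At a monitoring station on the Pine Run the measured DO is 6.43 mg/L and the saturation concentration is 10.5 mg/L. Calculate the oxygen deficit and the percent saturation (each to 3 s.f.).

D = C_s − C = 10.5 − 6.43 = 4.07 mg/L.
% saturation = 6.43/10.5 × 100 = 61.2 %.

D ≈ 4.07 mg/L; 61.2 % saturation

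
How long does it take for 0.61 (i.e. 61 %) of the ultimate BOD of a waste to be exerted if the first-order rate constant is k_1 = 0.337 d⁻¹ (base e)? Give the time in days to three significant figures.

t ≈ 2.79 d

y/L₀ = 1 − e^(−k_1 t) = 0.61 ⇒ e^(−k_1 t) = 0.390
t = −ln(0.390) / 0.337 = 0.9416 / 0.337 = 2.794 d.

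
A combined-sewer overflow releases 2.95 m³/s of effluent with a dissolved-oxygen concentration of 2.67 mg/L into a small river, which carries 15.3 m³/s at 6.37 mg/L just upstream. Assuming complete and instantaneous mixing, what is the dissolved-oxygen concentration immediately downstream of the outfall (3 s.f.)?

Flow-weighted mixing: C = (Q_r C_r + Q_w C_w)/(Q_r + Q_w)
= (15.3×6.37 + 2.95×2.67)/(15.3 + 2.95) = 105.3/18.25 = 5.772 mg/L.

5.77 mg/L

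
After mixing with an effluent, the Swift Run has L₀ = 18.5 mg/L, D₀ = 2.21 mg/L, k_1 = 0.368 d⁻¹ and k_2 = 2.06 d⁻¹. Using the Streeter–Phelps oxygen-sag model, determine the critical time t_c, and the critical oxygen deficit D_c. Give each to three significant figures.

At the critical point dD/dt = 0, so k_1 L₀ e^(−k_1 t) = k_2 D. Substituting D(t) from the Streeter–Phelps equation and solving for t gives
t_c = ln[(k_2/k_1)(1 − D₀(k_2−k_1)/(k_1 L₀))] / (k_2−k_1).
Here k_2−k_1 = 1.692 d⁻¹ and 1 − D₀(k_2−k_1)/(k_1 L₀) = 1 − 2.21×1.692/(0.368×18.5) = 0.4507, so
t_c = ln(5.598 × 0.4507) / 1.692 = 0.9255 / 1.692 = 0.5470 d.
L(t_c) = L₀ e^(−k_1 t_c) = 18.5 × 0.8177 = 15.13 mg/L, and at the critical point k_2 D_c = k_1 L, so D_c = (0.368/2.06) × 15.13 = 2.702 mg/L.

t_c ≈ 0.547 d; D_c ≈ 2.70 mg/L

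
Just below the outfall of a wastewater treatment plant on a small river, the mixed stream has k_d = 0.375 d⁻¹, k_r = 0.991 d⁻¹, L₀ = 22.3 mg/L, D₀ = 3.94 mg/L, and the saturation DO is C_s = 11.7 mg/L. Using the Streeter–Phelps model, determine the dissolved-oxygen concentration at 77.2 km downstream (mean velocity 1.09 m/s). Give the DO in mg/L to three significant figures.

DO ≈ 5.99 mg/L

Travel time t = x/v = 77.2 km / (1.09 m/s) = 77200 m / 1.09 m/s = 70830 s = 0.8197 d.
k_d L₀/(k_r−k_d) = 0.375×22.3/(0.991−0.375) = 8.363/0.6160 = 13.58 mg/L.
e^(−k_d t) = e^(−0.375×0.8197) = 0.7354; e^(−k_r t) = e^(−0.991×0.8197) = 0.4438.
D = 13.58 × (0.7354 − 0.4438) + 3.94 × 0.4438 = 3.958 + 1.749 = 5.706 mg/L.
DO = C_s − D = 11.7 − 5.706 = 5.994 mg/L.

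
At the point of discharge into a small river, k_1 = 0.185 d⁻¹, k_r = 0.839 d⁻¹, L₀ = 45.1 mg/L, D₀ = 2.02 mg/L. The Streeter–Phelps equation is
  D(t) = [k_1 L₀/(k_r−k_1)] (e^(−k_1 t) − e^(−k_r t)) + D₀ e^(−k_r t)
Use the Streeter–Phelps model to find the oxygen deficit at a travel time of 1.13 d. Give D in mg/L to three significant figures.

D ≈ 6.19 mg/L

k_1 L₀/(k_r−k_1) = 0.185×45.1/(0.839−0.185) = 8.344/0.6540 = 12.76 mg/L.
e^(−k_1 t) = e^(−0.185×1.130) = 0.8114; e^(−k_r t) = e^(−0.839×1.130) = 0.3875.
D = 12.76 × (0.8114 − 0.3875) + 2.02 × 0.3875 = 5.408 + 0.7827 = 6.190 mg/L.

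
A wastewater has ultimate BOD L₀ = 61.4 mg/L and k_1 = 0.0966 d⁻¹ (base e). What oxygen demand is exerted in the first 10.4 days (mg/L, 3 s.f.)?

y_t = L₀(1 − e^(−k_1 t)) = 61.4 × (1 − e^(−0.0966×10.4))
= 61.4 × (1 − 0.3662) = 61.4 × 0.6338 = 38.92 mg/L.

y ≈ 38.9 mg/L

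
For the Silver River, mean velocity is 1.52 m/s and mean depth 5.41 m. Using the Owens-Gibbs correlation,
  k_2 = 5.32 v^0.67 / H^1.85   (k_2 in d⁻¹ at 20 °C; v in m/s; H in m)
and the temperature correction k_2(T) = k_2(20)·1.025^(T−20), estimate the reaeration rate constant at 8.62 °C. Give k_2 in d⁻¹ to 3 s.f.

k_2 ≈ 0.234 d⁻¹

k_2(20) = 5.32 × 1.52^0.67 / 5.41^1.85 = 5.32 × 1.324 / 22.72 = 0.3100 d⁻¹.
k_2(8.62) = 0.3100 × 1.025^(8.62−20) = 0.3100 × 0.7550 = 0.2340 d⁻¹.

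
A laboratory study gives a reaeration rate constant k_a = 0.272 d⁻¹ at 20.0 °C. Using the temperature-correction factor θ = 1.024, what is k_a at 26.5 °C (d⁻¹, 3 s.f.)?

k_a ≈ 0.317 d⁻¹

k_a(T₂) = k_a(T₁) · θ^(T₂−T₁) = 0.272 × 1.024^(26.5−20.0)
= 0.272 × 1.024^6.50 = 0.272 × 1.167 = 0.3173 d⁻¹.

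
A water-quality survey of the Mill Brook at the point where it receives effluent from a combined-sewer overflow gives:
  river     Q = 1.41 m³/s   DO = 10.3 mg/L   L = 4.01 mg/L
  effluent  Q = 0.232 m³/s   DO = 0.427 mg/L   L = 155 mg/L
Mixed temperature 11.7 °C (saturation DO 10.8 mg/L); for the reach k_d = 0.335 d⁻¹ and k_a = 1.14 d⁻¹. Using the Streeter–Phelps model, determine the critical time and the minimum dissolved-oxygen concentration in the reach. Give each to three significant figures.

Mixed DO = (1.41×10.3 + 0.232×0.427)/(1.41+0.232) = 14.62/1.642 = 8.905 mg/L.
Mixed L₀ = (1.41×4.01 + 0.232×155)/(1.642) = 41.61/1.642 = 25.34 mg/L.
Initial deficit D₀ = C_s − DO₀ = 10.8 − 8.905 = 1.895 mg/L.
t_c = (1/0.8050) ln[(1.14/0.335)(1 − 1.895×0.8050/(0.335×25.34))] = 1.242 × ln(2.792) = 1.275 d.
D_c = (0.335/1.14) × 25.34 × e^(−0.335×1.275) = 0.2939 × 25.34 × 0.6523 = 4.858 mg/L.
Minimum DO = 10.8 − 4.858 = 5.942 mg/L.

t_c ≈ 1.28 d; minimum DO ≈ 5.94 mg/L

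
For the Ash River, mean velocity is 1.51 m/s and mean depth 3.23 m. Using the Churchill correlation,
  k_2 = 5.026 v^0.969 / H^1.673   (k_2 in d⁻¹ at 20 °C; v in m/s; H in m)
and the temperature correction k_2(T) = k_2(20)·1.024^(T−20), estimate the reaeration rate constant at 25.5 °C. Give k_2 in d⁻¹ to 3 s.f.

k_2(20) = 5.026 × 1.51^0.969 / 3.23^1.673 = 5.026 × 1.491 / 7.110 = 1.054 d⁻¹.
k_2(25.5) = 1.054 × 1.024^(25.5−20) = 1.054 × 1.139 = 1.201 d⁻¹.

k_2 ≈ 1.20 d⁻¹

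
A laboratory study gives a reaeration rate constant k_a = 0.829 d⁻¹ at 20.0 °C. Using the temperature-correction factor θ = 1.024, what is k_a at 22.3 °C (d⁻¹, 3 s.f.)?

k_a(T₂) = k_a(T₁) · θ^(T₂−T₁) = 0.829 × 1.024^(22.3−20.0)
= 0.829 × 1.024^2.30 = 0.829 × 1.056 = 0.8755 d⁻¹.

k_a ≈ 0.875 d⁻¹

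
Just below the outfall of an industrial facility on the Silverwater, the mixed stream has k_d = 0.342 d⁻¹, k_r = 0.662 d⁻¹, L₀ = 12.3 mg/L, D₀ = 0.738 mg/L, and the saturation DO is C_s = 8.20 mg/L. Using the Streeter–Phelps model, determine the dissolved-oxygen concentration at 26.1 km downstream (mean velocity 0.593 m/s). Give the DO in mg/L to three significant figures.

DO ≈ 6.01 mg/L

Travel time t = x/v = 26.1 km / (0.593 m/s) = 26100 m / 0.593 m/s = 44010 s = 0.5094 d.
k_d L₀/(k_r−k_d) = 0.342×12.3/(0.662−0.342) = 4.207/0.3200 = 13.15 mg/L.
e^(−k_d t) = e^(−0.342×0.5094) = 0.8401; e^(−k_r t) = e^(−0.662×0.5094) = 0.7137.
D = 13.15 × (0.8401 − 0.7137) + 0.738 × 0.7137 = 1.661 + 0.5267 = 2.188 mg/L.
DO = C_s − D = 8.20 − 2.188 = 6.012 mg/L.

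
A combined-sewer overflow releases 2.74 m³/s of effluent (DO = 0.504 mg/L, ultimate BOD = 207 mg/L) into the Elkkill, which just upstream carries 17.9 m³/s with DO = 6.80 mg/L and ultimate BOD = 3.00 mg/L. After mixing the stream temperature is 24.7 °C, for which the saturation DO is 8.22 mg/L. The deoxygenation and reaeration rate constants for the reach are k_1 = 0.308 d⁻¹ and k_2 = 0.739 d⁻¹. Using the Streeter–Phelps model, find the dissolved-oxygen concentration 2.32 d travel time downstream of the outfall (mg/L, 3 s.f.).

Mixed DO = (17.9×6.80 + 2.74×0.504)/(17.9+2.74) = 123.1/20.64 = 5.964 mg/L.
Mixed L₀ = (17.9×3.00 + 2.74×207)/(20.64) = 620.9/20.64 = 30.08 mg/L.
Initial deficit D₀ = C_s − DO₀ = 8.22 − 5.964 = 2.256 mg/L.
D(2.32) = [0.308×30.08/(0.739−0.308)](e^(−0.308×2.32) − e^(−0.739×2.32)) + 2.256 e^(−0.739×2.32)
= 21.50 × (0.4894 − 0.1801) + 2.256 × 0.1801 = 7.056 mg/L.
DO = 8.22 − 7.056 = 1.164 mg/L.

DO ≈ 1.16 mg/L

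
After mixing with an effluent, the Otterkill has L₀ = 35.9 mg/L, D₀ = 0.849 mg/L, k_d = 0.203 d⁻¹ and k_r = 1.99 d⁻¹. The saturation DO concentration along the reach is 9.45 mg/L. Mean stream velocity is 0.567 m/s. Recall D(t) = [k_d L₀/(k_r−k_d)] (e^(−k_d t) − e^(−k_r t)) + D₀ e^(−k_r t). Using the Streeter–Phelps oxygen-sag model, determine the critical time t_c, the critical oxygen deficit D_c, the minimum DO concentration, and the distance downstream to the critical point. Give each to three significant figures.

t_c = [1/(k_r−k_d)] ln[(k_r/k_d)(1 − D₀(k_r−k_d)/(k_d L₀))]
= [1/(1.99−0.203)] ln[(1.99/0.203)(1 − 0.849×1.787/(0.203×35.9))]
= (1/1.787) ln[9.803 × 0.7918] = 0.5596 × ln(7.762) = 0.5596 × 2.049 = 1.147 d.
D_c = (k_d/k_r) L₀ e^(−k_d t_c) = (0.203/1.99) × 35.9 × e^(−0.203×1.147) = 0.1020 × 35.9 × 0.7923 = 2.902 mg/L.
Minimum DO = C_s − D_c = 9.45 − 2.902 = 6.548 mg/L.
x_c = v t_c = 0.567 m/s × 1.147 d × 86400 s/d = 56180 m ≈ 56.2 km.

t_c ≈ 1.15 d; D_c ≈ 2.90 mg/L; min DO ≈ 6.55 mg/L; x_c ≈ 56.2 km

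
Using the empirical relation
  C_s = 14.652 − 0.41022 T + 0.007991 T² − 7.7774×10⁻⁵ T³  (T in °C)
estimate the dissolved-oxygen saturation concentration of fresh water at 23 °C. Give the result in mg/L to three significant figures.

C_s = 14.652 − 0.41022×23 + 0.007991×23² − 7.7774×10⁻⁵×23³ = 8.498 mg/L.

C_s ≈ 8.50 mg/L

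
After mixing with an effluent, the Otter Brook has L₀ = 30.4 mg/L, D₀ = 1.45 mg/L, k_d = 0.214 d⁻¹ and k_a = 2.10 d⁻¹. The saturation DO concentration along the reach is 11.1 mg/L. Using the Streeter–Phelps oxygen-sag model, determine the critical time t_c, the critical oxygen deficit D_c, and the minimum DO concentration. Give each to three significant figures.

t_c ≈ 0.922 d; D_c ≈ 2.54 mg/L; min DO ≈ 8.56 mg/L

With k_a/k_d = 9.813 and 1 − D₀(k_a−k_d)/(k_d L₀) = 0.5796,
t_c = ln(9.813 × 0.5796) / (2.10 − 0.214) = ln(5.688) / 1.886 = 1.738/1.886 = 0.9217 d.
L(t_c) = L₀ e^(−k_d t_c) = 30.4 × 0.8210 = 24.96 mg/L, and at the critical point k_a D_c = k_d L, so D_c = (0.214/2.10) × 24.96 = 2.543 mg/L.
Minimum DO = C_s − D_c = 11.1 − 2.543 = 8.557 mg/L.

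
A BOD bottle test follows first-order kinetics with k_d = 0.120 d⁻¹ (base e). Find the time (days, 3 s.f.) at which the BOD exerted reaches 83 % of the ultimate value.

t ≈ 14.8 d

y/L₀ = 1 − e^(−k_d t) = 0.83 ⇒ e^(−k_d t) = 0.170
t = −ln(0.170) / 0.120 = 1.772 / 0.120 = 14.77 d.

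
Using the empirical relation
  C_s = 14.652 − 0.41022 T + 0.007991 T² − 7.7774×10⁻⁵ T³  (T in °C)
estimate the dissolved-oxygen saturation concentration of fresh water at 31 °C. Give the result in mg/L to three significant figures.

C_s ≈ 7.30 mg/L

C_s = 14.652 − 0.41022×31 + 0.007991×31² − 7.7774×10⁻⁵×31³ = 7.298 mg/L.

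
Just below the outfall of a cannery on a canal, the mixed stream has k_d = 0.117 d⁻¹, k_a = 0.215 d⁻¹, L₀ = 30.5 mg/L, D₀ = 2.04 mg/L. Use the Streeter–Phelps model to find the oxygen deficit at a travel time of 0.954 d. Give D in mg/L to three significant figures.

k_d L₀/(k_a−k_d) = 0.117×30.5/(0.215−0.117) = 3.569/0.09800 = 36.41 mg/L.
e^(−k_d t) = e^(−0.117×0.9540) = 0.8944; e^(−k_a t) = e^(−0.215×0.9540) = 0.8146.
D = 36.41 × (0.8944 − 0.8146) + 2.04 × 0.8146 = 2.907 + 1.662 = 4.569 mg/L.

D ≈ 4.57 mg/L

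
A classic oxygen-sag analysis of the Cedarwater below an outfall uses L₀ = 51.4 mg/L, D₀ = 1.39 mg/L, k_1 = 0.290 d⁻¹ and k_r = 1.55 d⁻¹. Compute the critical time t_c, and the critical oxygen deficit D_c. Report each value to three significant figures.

t_c ≈ 1.23 d; D_c ≈ 6.73 mg/L

t_c = [1/(k_r−k_1)] ln[(k_r/k_1)(1 − D₀(k_r−k_1)/(k_1 L₀))]
= [1/(1.55−0.290)] ln[(1.55/0.290)(1 − 1.39×1.260/(0.290×51.4))]
= (1/1.260) ln[5.345 × 0.8825] = 0.7937 × ln(4.717) = 0.7937 × 1.551 = 1.231 d.
D_c = (k_1/k_r) L₀ e^(−k_1 t_c) = (0.290/1.55) × 51.4 × e^(−0.290×1.231) = 0.1871 × 51.4 × 0.6998 = 6.730 mg/L.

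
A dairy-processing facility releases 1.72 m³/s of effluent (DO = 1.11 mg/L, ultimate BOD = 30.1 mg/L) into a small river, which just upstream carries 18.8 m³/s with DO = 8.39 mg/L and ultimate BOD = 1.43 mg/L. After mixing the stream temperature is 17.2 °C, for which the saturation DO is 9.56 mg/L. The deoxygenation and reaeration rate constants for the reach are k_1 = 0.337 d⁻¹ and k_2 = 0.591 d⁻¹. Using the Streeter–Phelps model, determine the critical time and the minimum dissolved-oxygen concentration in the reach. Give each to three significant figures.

t_c ≈ 0.515 d; minimum DO ≈ 7.72 mg/L

Mixed DO = (18.8×8.39 + 1.72×1.11)/(18.8+1.72) = 159.6/20.52 = 7.780 mg/L.
Mixed L₀ = (18.8×1.43 + 1.72×30.1)/(20.52) = 78.66/20.52 = 3.833 mg/L.
Initial deficit D₀ = C_s − DO₀ = 9.56 − 7.780 = 1.780 mg/L.
t_c = (1/0.2540) ln[(0.591/0.337)(1 − 1.780×0.2540/(0.337×3.833))] = 3.937 × ln(1.140) = 0.5153 d.
D_c = (0.337/0.591) × 3.833 × e^(−0.337×0.5153) = 0.5702 × 3.833 × 0.8406 = 1.837 mg/L.
Minimum DO = 9.56 − 1.837 = 7.723 mg/L.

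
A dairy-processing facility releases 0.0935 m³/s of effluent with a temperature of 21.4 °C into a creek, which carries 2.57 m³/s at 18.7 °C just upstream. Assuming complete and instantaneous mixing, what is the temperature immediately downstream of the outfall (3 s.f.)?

Flow-weighted mixing: C = (Q_r C_r + Q_w C_w)/(Q_r + Q_w)
= (2.57×18.7 + 0.0935×21.4)/(2.57 + 0.0935) = 50.06/2.663 = 18.79 °C.

18.8 °C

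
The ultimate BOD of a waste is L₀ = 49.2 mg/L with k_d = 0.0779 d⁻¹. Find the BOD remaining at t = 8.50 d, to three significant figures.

L ≈ 25.4 mg/L

L_t = L₀ e^(−k_d t) = 49.2 × e^(−0.0779×8.50) = 49.2 × 0.5157 = 25.37 mg/L.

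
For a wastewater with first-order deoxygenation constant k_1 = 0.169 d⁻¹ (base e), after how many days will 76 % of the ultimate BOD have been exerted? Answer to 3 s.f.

y/L₀ = 1 − e^(−k_1 t) = 0.76 ⇒ e^(−k_1 t) = 0.240
t = −ln(0.240) / 0.169 = 1.427 / 0.169 = 8.444 d.

t ≈ 8.44 d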